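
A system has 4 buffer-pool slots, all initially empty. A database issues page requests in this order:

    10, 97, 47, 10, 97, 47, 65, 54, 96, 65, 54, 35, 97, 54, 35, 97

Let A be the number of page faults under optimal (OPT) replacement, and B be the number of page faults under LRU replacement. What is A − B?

-1

Under OPT: F F F . . . F F F . . F . . . . → 7 faults.
Under LRU: F F F . . . F F F . . F F . . . → 8 faults.
A − B = 7 − 8 = -1.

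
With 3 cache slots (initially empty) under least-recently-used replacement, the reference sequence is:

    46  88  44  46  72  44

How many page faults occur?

46 -> fault, frames (46)
88 -> fault, frames (46 88)
44 -> fault, frames (46 88 44)
46 -> hit
72 -> fault, evict 88, frames (44 46 72)
44 -> hit
Page faults: 4.

4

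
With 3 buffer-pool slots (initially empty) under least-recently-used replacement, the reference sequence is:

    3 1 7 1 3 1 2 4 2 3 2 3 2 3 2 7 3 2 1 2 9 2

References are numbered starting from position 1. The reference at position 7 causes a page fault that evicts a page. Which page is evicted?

pos 1: 3 -> miss, frames {3}
pos 2: 1 -> miss, frames {3,1}
pos 3: 7 -> miss, frames {3,1,7}
pos 4: 1 -> hit
pos 5: 3 -> hit
pos 6: 1 -> hit
pos 7: 2 -> miss, evict 7, frames {3,1,2}
At position 7, page 7 is evicted.

7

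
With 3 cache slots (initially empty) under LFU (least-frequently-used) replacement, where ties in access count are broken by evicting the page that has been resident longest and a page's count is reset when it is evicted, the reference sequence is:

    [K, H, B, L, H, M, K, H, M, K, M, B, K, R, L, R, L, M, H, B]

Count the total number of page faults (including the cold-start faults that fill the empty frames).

K → fault, frames (K)
H → fault, frames (K H)
B → fault, frames (K H B)
L → fault, evict K, frames (H B L)
H → hit
M → fault, evict B, frames (H L M)
K → fault, evict L, frames (H M K)
H → hit
M → hit
K → hit
M → hit
B → fault, evict K, frames (H M B)
K → fault, evict B, frames (H M K)
R → fault, evict K, frames (H M R)
L → fault, evict R, frames (H M L)
R → fault, evict L, frames (H M R)
L → fault, evict R, frames (H M L)
M → hit
H → hit
B → fault, evict L, frames (H M B)
Page faults: 13.

13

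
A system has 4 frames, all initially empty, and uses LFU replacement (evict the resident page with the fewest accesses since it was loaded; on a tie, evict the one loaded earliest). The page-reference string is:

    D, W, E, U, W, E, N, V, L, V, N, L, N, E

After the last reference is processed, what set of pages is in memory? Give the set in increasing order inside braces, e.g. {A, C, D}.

D -> fault, frames {D}
W -> fault, frames {D,W}
E -> fault, frames {D,W,E}
U -> fault, frames {D,W,E,U}
W -> hit
E -> hit
N -> fault, evict D, frames {W,E,U,N}
V -> fault, evict U, frames {W,E,N,V}
L -> fault, evict N, frames {W,E,V,L}
V -> hit
N -> fault, evict L, frames {W,E,V,N}
L -> fault, evict N, frames {W,E,V,L}
N -> fault, evict L, frames {W,E,V,N}
E -> hit

{E, N, V, W}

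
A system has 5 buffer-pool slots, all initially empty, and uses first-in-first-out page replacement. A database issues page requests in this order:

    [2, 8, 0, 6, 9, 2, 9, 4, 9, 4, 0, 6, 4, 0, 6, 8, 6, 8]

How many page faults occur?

6

2: miss, frames [2]
8: miss, frames [2, 8]
0: miss, frames [2, 8, 0]
6: miss, frames [2, 8, 0, 6]
9: miss, frames [2, 8, 0, 6, 9]
2: hit
9: hit
4: miss, evict 2, frames [8, 0, 6, 9, 4]
9: hit
4: hit
0: hit
6: hit
4: hit
0: hit
6: hit
8: hit
6: hit
8: hit
Page faults: 6.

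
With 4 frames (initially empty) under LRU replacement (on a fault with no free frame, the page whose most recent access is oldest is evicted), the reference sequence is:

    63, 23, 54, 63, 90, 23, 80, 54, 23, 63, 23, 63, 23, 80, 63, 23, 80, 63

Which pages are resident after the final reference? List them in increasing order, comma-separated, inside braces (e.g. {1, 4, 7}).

{23, 54, 63, 80}

63: fault, frames {63}
23: fault, frames {63,23}
54: fault, frames {63,23,54}
63: hit
90: fault, frames {23,54,63,90}
23: hit
80: fault, evict 54, frames {63,90,23,80}
54: fault, evict 63, frames {90,23,80,54}
23: hit
63: fault, evict 90, frames {80,54,23,63}
23: hit
63: hit
23: hit
80: hit
63: hit
23: hit
80: hit
63: hit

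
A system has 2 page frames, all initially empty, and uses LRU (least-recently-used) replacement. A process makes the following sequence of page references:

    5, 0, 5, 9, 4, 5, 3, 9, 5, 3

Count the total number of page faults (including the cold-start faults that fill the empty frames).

9

5 -> miss, frames {5}
0 -> miss, frames {5,0}
5 -> hit
9 -> miss, evict 0, frames {5,9}
4 -> miss, evict 5, frames {9,4}
5 -> miss, evict 9, frames {4,5}
3 -> miss, evict 4, frames {5,3}
9 -> miss, evict 5, frames {3,9}
5 -> miss, evict 3, frames {9,5}
3 -> miss, evict 9, frames {5,3}
Page faults: 9.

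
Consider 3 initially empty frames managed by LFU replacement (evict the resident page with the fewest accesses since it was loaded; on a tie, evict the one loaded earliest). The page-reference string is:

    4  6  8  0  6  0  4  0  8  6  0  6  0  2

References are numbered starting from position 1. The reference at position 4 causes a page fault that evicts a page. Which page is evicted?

pos 1: 4 -> fault, frames [4]
pos 2: 6 -> fault, frames [4, 6]
pos 3: 8 -> fault, frames [4, 6, 8]
pos 4: 0 -> fault, evict 4, frames [6, 8, 0]
At position 4, page 4 is evicted.

4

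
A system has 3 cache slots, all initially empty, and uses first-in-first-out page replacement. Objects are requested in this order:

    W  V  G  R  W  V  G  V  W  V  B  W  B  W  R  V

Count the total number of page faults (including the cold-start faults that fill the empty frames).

W -> miss, frames {W}
V -> miss, frames {W,V}
G -> miss, frames {W,V,G}
R -> miss, evict W, frames {V,G,R}
W -> miss, evict V, frames {G,R,W}
V -> miss, evict G, frames {R,W,V}
G -> miss, evict R, frames {W,V,G}
V -> hit
W -> hit
V -> hit
B -> miss, evict W, frames {V,G,B}
W -> miss, evict V, frames {G,B,W}
B -> hit
W -> hit
R -> miss, evict G, frames {B,W,R}
V -> miss, evict B, frames {W,R,V}
Page faults: 11.

11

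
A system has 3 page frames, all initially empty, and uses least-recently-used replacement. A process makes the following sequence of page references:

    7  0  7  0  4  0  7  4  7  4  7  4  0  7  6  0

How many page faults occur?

4

7: fault, frames {7}
0: fault, frames {7,0}
7: hit
0: hit
4: fault, frames {7,0,4}
0: hit
7: hit
4: hit
7: hit
4: hit
7: hit
4: hit
0: hit
7: hit
6: fault, evict 4, frames {0,7,6}
0: hit
Page faults: 4.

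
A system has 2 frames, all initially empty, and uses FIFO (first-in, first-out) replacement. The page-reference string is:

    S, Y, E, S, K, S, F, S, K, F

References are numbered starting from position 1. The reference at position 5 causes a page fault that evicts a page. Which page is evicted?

E

pos 1: S → fault, frames [S]
pos 2: Y → fault, frames [S, Y]
pos 3: E → fault, evict S, frames [Y, E]
pos 4: S → fault, evict Y, frames [E, S]
pos 5: K → fault, evict E, frames [S, K]
At position 5, page E is evicted.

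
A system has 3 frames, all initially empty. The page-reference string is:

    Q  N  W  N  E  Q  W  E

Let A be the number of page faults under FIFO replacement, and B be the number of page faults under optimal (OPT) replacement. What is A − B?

1

Under FIFO: F F F . F F . . → 5 faults.
Under OPT: F F F . F . . . → 4 faults.
A − B = 5 − 4 = 1.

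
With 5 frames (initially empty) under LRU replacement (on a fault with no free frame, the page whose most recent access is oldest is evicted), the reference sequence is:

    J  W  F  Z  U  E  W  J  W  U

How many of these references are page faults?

J: fault, frames {J}
W: fault, frames {J,W}
F: fault, frames {J,W,F}
Z: fault, frames {J,W,F,Z}
U: fault, frames {J,W,F,Z,U}
E: fault, evict J, frames {W,F,Z,U,E}
W: hit
J: fault, evict F, frames {Z,U,E,W,J}
W: hit
U: hit
Page faults: 7.

7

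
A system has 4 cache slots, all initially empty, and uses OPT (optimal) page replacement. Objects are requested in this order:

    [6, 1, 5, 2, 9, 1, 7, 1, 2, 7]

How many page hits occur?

4

6 → fault, frames [6]
1 → fault, frames [6, 1]
5 → fault, frames [6, 1, 5]
2 → fault, frames [6, 1, 5, 2]
9 → fault, evict 5, frames [6, 1, 2, 9]
1 → hit
7 → fault, evict 9, frames [6, 1, 2, 7]
1 → hit
2 → hit
7 → hit
Hits: 4.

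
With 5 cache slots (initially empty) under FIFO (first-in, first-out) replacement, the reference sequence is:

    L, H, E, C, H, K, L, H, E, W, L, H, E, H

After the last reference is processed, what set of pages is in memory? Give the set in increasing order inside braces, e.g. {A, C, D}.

L → miss, frames [L]
H → miss, frames [L, H]
E → miss, frames [L, H, E]
C → miss, frames [L, H, E, C]
H → hit
K → miss, frames [L, H, E, C, K]
L → hit
H → hit
E → hit
W → miss, evict L, frames [H, E, C, K, W]
L → miss, evict H, frames [E, C, K, W, L]
H → miss, evict E, frames [C, K, W, L, H]
E → miss, evict C, frames [K, W, L, H, E]
H → hit

{E, H, K, L, W}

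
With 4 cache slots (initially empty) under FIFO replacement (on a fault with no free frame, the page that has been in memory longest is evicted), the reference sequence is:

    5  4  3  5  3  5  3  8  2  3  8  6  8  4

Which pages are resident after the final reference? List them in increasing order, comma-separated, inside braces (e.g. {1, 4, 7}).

{2, 4, 6, 8}

5 → miss, frames (5)
4 → miss, frames (5 4)
3 → miss, frames (5 4 3)
5 → hit
3 → hit
5 → hit
3 → hit
8 → miss, frames (5 4 3 8)
2 → miss, evict 5, frames (4 3 8 2)
3 → hit
8 → hit
6 → miss, evict 4, frames (3 8 2 6)
8 → hit
4 → miss, evict 3, frames (8 2 6 4)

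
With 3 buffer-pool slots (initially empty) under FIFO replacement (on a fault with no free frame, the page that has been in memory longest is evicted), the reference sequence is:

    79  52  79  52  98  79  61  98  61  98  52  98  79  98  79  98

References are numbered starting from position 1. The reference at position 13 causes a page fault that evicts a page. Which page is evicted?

pos 1: 79 -> fault, frames (79)
pos 2: 52 -> fault, frames (79 52)
pos 3: 79 -> hit
pos 4: 52 -> hit
pos 5: 98 -> fault, frames (79 52 98)
pos 6: 79 -> hit
pos 7: 61 -> fault, evict 79, frames (52 98 61)
pos 8: 98 -> hit
pos 9: 61 -> hit
pos 10: 98 -> hit
pos 11: 52 -> hit
pos 12: 98 -> hit
pos 13: 79 -> fault, evict 52, frames (98 61 79)
At position 13, page 52 is evicted.

52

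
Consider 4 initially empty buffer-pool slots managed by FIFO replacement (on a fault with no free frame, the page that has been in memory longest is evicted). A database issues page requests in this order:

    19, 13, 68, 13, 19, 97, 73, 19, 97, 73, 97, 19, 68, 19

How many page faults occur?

6

19 -> miss, frames (19)
13 -> miss, frames (19 13)
68 -> miss, frames (19 13 68)
13 -> hit
19 -> hit
97 -> miss, frames (19 13 68 97)
73 -> miss, evict 19, frames (13 68 97 73)
19 -> miss, evict 13, frames (68 97 73 19)
97 -> hit
73 -> hit
97 -> hit
19 -> hit
68 -> hit
19 -> hit
Page faults: 6.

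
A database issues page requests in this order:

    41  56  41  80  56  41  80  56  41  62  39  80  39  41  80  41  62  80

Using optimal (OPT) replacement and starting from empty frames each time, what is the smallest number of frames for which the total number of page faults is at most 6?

f=1: 18 faults
f=2: 10 faults
f=3: 6 faults
f=4: 5 faults
f=5: 5 faults
Smallest f with faults ≤ 6 is 3.

3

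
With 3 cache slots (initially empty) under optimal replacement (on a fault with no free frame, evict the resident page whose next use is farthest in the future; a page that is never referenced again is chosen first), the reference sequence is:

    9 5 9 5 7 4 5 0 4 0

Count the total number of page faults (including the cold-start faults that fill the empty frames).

9 → fault, frames (9)
5 → fault, frames (9 5)
9 → hit
5 → hit
7 → fault, frames (9 5 7)
4 → fault, evict 7, frames (9 5 4)
5 → hit
0 → fault, evict 5, frames (9 4 0)
4 → hit
0 → hit
Page faults: 5.

5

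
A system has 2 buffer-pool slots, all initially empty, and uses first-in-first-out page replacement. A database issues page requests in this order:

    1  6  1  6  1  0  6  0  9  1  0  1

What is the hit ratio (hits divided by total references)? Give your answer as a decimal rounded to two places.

0.50

1: fault, frames (1)
6: fault, frames (1 6)
1: hit
6: hit
1: hit
0: fault, evict 1, frames (6 0)
6: hit
0: hit
9: fault, evict 6, frames (0 9)
1: fault, evict 0, frames (9 1)
0: fault, evict 9, frames (1 0)
1: hit
Hits: 6 of 12 references → 6/12 = 0.5000.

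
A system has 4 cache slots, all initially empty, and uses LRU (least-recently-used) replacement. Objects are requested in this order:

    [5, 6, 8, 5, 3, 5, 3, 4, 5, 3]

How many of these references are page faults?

5

5 -> fault, frames (5)
6 -> fault, frames (5 6)
8 -> fault, frames (5 6 8)
5 -> hit
3 -> fault, frames (6 8 5 3)
5 -> hit
3 -> hit
4 -> fault, evict 6, frames (8 5 3 4)
5 -> hit
3 -> hit
Page faults: 5.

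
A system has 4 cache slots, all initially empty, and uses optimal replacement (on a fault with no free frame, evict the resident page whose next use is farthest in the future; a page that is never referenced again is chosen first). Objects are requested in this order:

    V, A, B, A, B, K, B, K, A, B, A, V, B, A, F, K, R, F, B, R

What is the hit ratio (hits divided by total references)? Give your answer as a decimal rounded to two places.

0.70

V: miss, frames (V)
A: miss, frames (V A)
B: miss, frames (V A B)
A: hit
B: hit
K: miss, frames (V A B K)
B: hit
K: hit
A: hit
B: hit
A: hit
V: hit
B: hit
A: hit
F: miss, evict A, frames (V B K F)
K: hit
R: miss, evict K, frames (V B F R)
F: hit
B: hit
R: hit
Hits: 14 of 20 references → 14/20 = 0.7000.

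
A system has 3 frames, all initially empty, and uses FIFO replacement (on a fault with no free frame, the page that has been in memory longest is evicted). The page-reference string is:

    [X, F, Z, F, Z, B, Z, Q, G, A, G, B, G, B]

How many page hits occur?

6

X -> fault, frames {X}
F -> fault, frames {X,F}
Z -> fault, frames {X,F,Z}
F -> hit
Z -> hit
B -> fault, evict X, frames {F,Z,B}
Z -> hit
Q -> fault, evict F, frames {Z,B,Q}
G -> fault, evict Z, frames {B,Q,G}
A -> fault, evict B, frames {Q,G,A}
G -> hit
B -> fault, evict Q, frames {G,A,B}
G -> hit
B -> hit
Hits: 6.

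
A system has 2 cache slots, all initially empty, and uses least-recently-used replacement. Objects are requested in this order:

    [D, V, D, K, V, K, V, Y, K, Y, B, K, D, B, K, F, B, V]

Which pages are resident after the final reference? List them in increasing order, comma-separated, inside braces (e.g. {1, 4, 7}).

D → fault, frames (D)
V → fault, frames (D V)
D → hit
K → fault, evict V, frames (D K)
V → fault, evict D, frames (K V)
K → hit
V → hit
Y → fault, evict K, frames (V Y)
K → fault, evict V, frames (Y K)
Y → hit
B → fault, evict K, frames (Y B)
K → fault, evict Y, frames (B K)
D → fault, evict B, frames (K D)
B → fault, evict K, frames (D B)
K → fault, evict D, frames (B K)
F → fault, evict B, frames (K F)
B → fault, evict K, frames (F B)
V → fault, evict F, frames (B V)

{B, V}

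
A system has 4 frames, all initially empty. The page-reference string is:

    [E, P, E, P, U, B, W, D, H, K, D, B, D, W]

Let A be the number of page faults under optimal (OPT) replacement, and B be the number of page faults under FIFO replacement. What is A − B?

Under OPT: F F . . F F F F F F . . . . → 8 faults.
Under FIFO: F F . . F F F F F F . F . F → 10 faults.
A − B = 8 − 10 = -2.

-2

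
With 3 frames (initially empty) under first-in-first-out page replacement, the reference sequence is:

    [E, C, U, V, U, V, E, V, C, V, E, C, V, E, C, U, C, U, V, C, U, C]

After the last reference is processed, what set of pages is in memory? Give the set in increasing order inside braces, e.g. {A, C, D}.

{C, U, V}

E: miss, frames {E}
C: miss, frames {E,C}
U: miss, frames {E,C,U}
V: miss, evict E, frames {C,U,V}
U: hit
V: hit
E: miss, evict C, frames {U,V,E}
V: hit
C: miss, evict U, frames {V,E,C}
V: hit
E: hit
C: hit
V: hit
E: hit
C: hit
U: miss, evict V, frames {E,C,U}
C: hit
U: hit
V: miss, evict E, frames {C,U,V}
C: hit
U: hit
C: hit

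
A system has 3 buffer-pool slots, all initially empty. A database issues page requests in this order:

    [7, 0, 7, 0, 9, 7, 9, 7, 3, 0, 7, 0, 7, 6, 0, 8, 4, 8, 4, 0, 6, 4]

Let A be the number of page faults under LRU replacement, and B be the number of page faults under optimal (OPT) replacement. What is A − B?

Under LRU: F F . . F . . . F F . . . F . F F . . . F . → 9 faults.
Under OPT: F F . . F . . . F . . . . F . F F . . . F . → 8 faults.
A − B = 9 − 8 = 1.

1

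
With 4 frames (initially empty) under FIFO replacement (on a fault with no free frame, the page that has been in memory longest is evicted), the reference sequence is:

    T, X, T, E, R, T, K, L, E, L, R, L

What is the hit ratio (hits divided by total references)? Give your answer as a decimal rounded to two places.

0.50

T → miss, frames [T]
X → miss, frames [T, X]
T → hit
E → miss, frames [T, X, E]
R → miss, frames [T, X, E, R]
T → hit
K → miss, evict T, frames [X, E, R, K]
L → miss, evict X, frames [E, R, K, L]
E → hit
L → hit
R → hit
L → hit
Hits: 6 of 12 references → 6/12 = 0.5000.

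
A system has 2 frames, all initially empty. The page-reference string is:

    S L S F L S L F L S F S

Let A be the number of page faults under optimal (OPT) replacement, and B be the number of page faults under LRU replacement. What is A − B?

-2

Under OPT: F F . F . F . F . F . . → 6 faults.
Under LRU: F F . F F F . F . F F . → 8 faults.
A − B = 6 − 8 = -2.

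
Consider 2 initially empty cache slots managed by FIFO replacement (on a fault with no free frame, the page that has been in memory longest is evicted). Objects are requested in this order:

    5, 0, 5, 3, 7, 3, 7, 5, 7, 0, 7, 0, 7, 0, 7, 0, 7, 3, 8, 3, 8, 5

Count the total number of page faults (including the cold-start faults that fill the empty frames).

10

5 -> miss, frames [5]
0 -> miss, frames [5, 0]
5 -> hit
3 -> miss, evict 5, frames [0, 3]
7 -> miss, evict 0, frames [3, 7]
3 -> hit
7 -> hit
5 -> miss, evict 3, frames [7, 5]
7 -> hit
0 -> miss, evict 7, frames [5, 0]
7 -> miss, evict 5, frames [0, 7]
0 -> hit
7 -> hit
0 -> hit
7 -> hit
0 -> hit
7 -> hit
3 -> miss, evict 0, frames [7, 3]
8 -> miss, evict 7, frames [3, 8]
3 -> hit
8 -> hit
5 -> miss, evict 3, frames [8, 5]
Page faults: 10.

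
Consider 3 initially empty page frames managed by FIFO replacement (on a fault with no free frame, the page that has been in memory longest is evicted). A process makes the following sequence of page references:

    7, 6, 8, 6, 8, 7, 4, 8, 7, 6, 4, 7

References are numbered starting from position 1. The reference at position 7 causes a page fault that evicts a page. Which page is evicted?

7

pos 1: 7: fault, frames {7}
pos 2: 6: fault, frames {7,6}
pos 3: 8: fault, frames {7,6,8}
pos 4: 6: hit
pos 5: 8: hit
pos 6: 7: hit
pos 7: 4: fault, evict 7, frames {6,8,4}
At position 7, page 7 is evicted.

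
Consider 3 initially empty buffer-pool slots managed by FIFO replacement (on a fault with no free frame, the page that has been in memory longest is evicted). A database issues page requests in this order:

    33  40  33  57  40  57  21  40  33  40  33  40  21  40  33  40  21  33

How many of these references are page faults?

33 → fault, frames [33]
40 → fault, frames [33, 40]
33 → hit
57 → fault, frames [33, 40, 57]
40 → hit
57 → hit
21 → fault, evict 33, frames [40, 57, 21]
40 → hit
33 → fault, evict 40, frames [57, 21, 33]
40 → fault, evict 57, frames [21, 33, 40]
33 → hit
40 → hit
21 → hit
40 → hit
33 → hit
40 → hit
21 → hit
33 → hit
Page faults: 6.

6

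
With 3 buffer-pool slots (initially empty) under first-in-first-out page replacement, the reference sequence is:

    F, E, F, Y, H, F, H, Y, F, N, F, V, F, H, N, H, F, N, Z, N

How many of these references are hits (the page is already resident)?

9

F -> fault, frames {F}
E -> fault, frames {F,E}
F -> hit
Y -> fault, frames {F,E,Y}
H -> fault, evict F, frames {E,Y,H}
F -> fault, evict E, frames {Y,H,F}
H -> hit
Y -> hit
F -> hit
N -> fault, evict Y, frames {H,F,N}
F -> hit
V -> fault, evict H, frames {F,N,V}
F -> hit
H -> fault, evict F, frames {N,V,H}
N -> hit
H -> hit
F -> fault, evict N, frames {V,H,F}
N -> fault, evict V, frames {H,F,N}
Z -> fault, evict H, frames {F,N,Z}
N -> hit
Hits: 9.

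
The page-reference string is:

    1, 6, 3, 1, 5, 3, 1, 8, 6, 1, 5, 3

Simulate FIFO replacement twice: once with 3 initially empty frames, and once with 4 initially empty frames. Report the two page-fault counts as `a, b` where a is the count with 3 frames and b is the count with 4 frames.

3 frames: F F F . F . F F F . F F → 9 faults.
4 frames: F F F . F . . F . F . . → 6 faults.
6 < 9: adding a frame reduced faults, as is typical.

9, 6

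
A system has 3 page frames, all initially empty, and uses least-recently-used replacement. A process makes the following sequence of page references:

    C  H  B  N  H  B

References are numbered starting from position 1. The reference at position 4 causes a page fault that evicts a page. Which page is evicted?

pos 1: C → fault, frames {C}
pos 2: H → fault, frames {C,H}
pos 3: B → fault, frames {C,H,B}
pos 4: N → fault, evict C, frames {H,B,N}
At position 4, page C is evicted.

C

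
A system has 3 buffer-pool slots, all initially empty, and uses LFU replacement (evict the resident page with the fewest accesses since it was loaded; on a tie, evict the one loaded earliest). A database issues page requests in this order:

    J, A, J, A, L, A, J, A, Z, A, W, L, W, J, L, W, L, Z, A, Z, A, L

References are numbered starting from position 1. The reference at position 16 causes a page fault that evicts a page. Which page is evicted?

L

pos 1: J → fault, frames (J)
pos 2: A → fault, frames (J A)
pos 3: J → hit
pos 4: A → hit
pos 5: L → fault, frames (J A L)
pos 6: A → hit
pos 7: J → hit
pos 8: A → hit
pos 9: Z → fault, evict L, frames (J A Z)
pos 10: A → hit
pos 11: W → fault, evict Z, frames (J A W)
pos 12: L → fault, evict W, frames (J A L)
pos 13: W → fault, evict L, frames (J A W)
pos 14: J → hit
pos 15: L → fault, evict W, frames (J A L)
pos 16: W → fault, evict L, frames (J A W)
At position 16, page L is evicted.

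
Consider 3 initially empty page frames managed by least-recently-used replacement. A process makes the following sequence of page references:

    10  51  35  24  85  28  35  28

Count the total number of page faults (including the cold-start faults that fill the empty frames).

10: miss, frames (10)
51: miss, frames (10 51)
35: miss, frames (10 51 35)
24: miss, evict 10, frames (51 35 24)
85: miss, evict 51, frames (35 24 85)
28: miss, evict 35, frames (24 85 28)
35: miss, evict 24, frames (85 28 35)
28: hit
Page faults: 7.

7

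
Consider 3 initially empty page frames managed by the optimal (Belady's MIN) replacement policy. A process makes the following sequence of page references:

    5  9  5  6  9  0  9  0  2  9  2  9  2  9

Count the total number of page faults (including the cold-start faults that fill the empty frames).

5

5 -> miss, frames {5}
9 -> miss, frames {5,9}
5 -> hit
6 -> miss, frames {5,9,6}
9 -> hit
0 -> miss, evict 6, frames {5,9,0}
9 -> hit
0 -> hit
2 -> miss, evict 0, frames {5,9,2}
9 -> hit
2 -> hit
9 -> hit
2 -> hit
9 -> hit
Page faults: 5.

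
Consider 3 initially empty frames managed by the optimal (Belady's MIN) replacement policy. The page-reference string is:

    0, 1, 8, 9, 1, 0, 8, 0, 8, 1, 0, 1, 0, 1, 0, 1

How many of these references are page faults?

0 → miss, frames [0]
1 → miss, frames [0, 1]
8 → miss, frames [0, 1, 8]
9 → miss, evict 8, frames [0, 1, 9]
1 → hit
0 → hit
8 → miss, evict 9, frames [0, 1, 8]
0 → hit
8 → hit
1 → hit
0 → hit
1 → hit
0 → hit
1 → hit
0 → hit
1 → hit
Page faults: 5.

5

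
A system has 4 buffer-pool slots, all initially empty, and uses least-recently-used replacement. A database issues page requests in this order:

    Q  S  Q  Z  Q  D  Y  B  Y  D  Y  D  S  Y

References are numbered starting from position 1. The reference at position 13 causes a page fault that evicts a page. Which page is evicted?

Q

pos 1: Q -> fault, frames (Q)
pos 2: S -> fault, frames (Q S)
pos 3: Q -> hit
pos 4: Z -> fault, frames (S Q Z)
pos 5: Q -> hit
pos 6: D -> fault, frames (S Z Q D)
pos 7: Y -> fault, evict S, frames (Z Q D Y)
pos 8: B -> fault, evict Z, frames (Q D Y B)
pos 9: Y -> hit
pos 10: D -> hit
pos 11: Y -> hit
pos 12: D -> hit
pos 13: S -> fault, evict Q, frames (B Y D S)
At position 13, page Q is evicted.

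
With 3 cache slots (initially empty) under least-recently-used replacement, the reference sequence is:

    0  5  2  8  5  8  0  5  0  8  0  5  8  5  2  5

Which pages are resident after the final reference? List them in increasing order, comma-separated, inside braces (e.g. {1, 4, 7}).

{2, 5, 8}

0 -> miss, frames (0)
5 -> miss, frames (0 5)
2 -> miss, frames (0 5 2)
8 -> miss, evict 0, frames (5 2 8)
5 -> hit
8 -> hit
0 -> miss, evict 2, frames (5 8 0)
5 -> hit
0 -> hit
8 -> hit
0 -> hit
5 -> hit
8 -> hit
5 -> hit
2 -> miss, evict 0, frames (8 5 2)
5 -> hit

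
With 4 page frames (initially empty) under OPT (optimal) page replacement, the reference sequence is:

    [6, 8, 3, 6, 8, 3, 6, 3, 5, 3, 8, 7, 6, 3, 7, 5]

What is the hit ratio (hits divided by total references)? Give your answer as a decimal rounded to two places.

6 -> fault, frames (6)
8 -> fault, frames (6 8)
3 -> fault, frames (6 8 3)
6 -> hit
8 -> hit
3 -> hit
6 -> hit
3 -> hit
5 -> fault, frames (6 8 3 5)
3 -> hit
8 -> hit
7 -> fault, evict 8, frames (6 3 5 7)
6 -> hit
3 -> hit
7 -> hit
5 -> hit
Hits: 11 of 16 references → 11/16 = 0.6875.

0.69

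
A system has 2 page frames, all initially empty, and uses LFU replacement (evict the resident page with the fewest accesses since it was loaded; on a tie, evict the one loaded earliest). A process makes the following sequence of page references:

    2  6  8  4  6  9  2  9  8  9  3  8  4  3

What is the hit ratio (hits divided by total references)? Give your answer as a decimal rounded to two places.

2: fault, frames (2)
6: fault, frames (2 6)
8: fault, evict 2, frames (6 8)
4: fault, evict 6, frames (8 4)
6: fault, evict 8, frames (4 6)
9: fault, evict 4, frames (6 9)
2: fault, evict 6, frames (9 2)
9: hit
8: fault, evict 2, frames (9 8)
9: hit
3: fault, evict 8, frames (9 3)
8: fault, evict 3, frames (9 8)
4: fault, evict 8, frames (9 4)
3: fault, evict 4, frames (9 3)
Hits: 2 of 14 references → 2/14 = 0.1429.

0.14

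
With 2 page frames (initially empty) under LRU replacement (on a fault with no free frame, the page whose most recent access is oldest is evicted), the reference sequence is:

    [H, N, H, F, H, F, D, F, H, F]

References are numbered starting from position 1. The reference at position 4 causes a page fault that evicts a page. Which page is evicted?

N

pos 1: H → miss, frames {H}
pos 2: N → miss, frames {H,N}
pos 3: H → hit
pos 4: F → miss, evict N, frames {H,F}
At position 4, page N is evicted.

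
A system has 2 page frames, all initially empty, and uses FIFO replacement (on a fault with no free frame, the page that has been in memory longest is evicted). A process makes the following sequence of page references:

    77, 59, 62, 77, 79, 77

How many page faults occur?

77 -> miss, frames (77)
59 -> miss, frames (77 59)
62 -> miss, evict 77, frames (59 62)
77 -> miss, evict 59, frames (62 77)
79 -> miss, evict 62, frames (77 79)
77 -> hit
Page faults: 5.

5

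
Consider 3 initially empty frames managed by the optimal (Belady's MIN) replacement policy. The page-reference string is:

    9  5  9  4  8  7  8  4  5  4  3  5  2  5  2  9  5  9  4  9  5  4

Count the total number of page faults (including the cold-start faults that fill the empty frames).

9 -> fault, frames {9}
5 -> fault, frames {9,5}
9 -> hit
4 -> fault, frames {9,5,4}
8 -> fault, evict 9, frames {5,4,8}
7 -> fault, evict 5, frames {4,8,7}
8 -> hit
4 -> hit
5 -> fault, evict 7, frames {4,8,5}
4 -> hit
3 -> fault, evict 8, frames {4,5,3}
5 -> hit
2 -> fault, evict 3, frames {4,5,2}
5 -> hit
2 -> hit
9 -> fault, evict 2, frames {4,5,9}
5 -> hit
9 -> hit
4 -> hit
9 -> hit
5 -> hit
4 -> hit
Page faults: 9.

9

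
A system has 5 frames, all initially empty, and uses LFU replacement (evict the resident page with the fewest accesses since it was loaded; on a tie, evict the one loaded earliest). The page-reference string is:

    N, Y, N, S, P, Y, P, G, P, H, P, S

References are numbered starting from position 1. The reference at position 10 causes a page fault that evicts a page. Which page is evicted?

pos 1: N -> miss, frames (N)
pos 2: Y -> miss, frames (N Y)
pos 3: N -> hit
pos 4: S -> miss, frames (N Y S)
pos 5: P -> miss, frames (N Y S P)
pos 6: Y -> hit
pos 7: P -> hit
pos 8: G -> miss, frames (N Y S P G)
pos 9: P -> hit
pos 10: H -> miss, evict S, frames (N Y P G H)
At position 10, page S is evicted.

S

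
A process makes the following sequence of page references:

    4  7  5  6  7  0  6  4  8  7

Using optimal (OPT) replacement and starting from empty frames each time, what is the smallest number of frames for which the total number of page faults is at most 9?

f=1: 10 faults
f=2: 8 faults
f=3: 7 faults
f=4: 6 faults
f=5: 6 faults
f=6: 6 faults
Smallest f with faults ≤ 9 is 2.

2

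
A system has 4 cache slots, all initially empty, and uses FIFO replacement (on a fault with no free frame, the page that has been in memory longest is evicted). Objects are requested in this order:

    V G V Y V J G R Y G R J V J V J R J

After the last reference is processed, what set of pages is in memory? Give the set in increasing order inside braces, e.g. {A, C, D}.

{J, R, V, Y}

V: miss, frames {V}
G: miss, frames {V,G}
V: hit
Y: miss, frames {V,G,Y}
V: hit
J: miss, frames {V,G,Y,J}
G: hit
R: miss, evict V, frames {G,Y,J,R}
Y: hit
G: hit
R: hit
J: hit
V: miss, evict G, frames {Y,J,R,V}
J: hit
V: hit
J: hit
R: hit
J: hit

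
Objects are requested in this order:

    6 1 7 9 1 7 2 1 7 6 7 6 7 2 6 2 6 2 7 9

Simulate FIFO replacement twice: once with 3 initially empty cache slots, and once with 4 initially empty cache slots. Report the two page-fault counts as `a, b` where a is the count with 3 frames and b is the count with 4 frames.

10, 6

3 frames: F F F F . . F F F F . . . F . . . . . F → 10 faults.
4 frames: F F F F . . F . . F . . . . . . . . . . → 6 faults.
6 < 10: adding a frame reduced faults, as is typical.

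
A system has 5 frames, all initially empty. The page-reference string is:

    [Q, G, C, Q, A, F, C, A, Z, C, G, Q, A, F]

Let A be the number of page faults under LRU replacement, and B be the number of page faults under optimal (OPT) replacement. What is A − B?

Under LRU: F F F . F F . . F . F F . F → 9 faults.
Under OPT: F F F . F F . . F . . . . F → 7 faults.
A − B = 9 − 7 = 2.

2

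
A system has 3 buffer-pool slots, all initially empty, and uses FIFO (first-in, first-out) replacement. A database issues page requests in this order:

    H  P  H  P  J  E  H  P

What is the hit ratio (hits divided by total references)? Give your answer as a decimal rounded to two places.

0.25

H: fault, frames {H}
P: fault, frames {H,P}
H: hit
P: hit
J: fault, frames {H,P,J}
E: fault, evict H, frames {P,J,E}
H: fault, evict P, frames {J,E,H}
P: fault, evict J, frames {E,H,P}
Hits: 2 of 8 references → 2/8 = 0.2500.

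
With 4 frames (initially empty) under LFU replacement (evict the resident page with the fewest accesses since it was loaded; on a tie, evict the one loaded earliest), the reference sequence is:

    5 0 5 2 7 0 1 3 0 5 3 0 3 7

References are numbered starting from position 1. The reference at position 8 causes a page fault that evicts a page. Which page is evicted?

7

pos 1: 5: fault, frames (5)
pos 2: 0: fault, frames (5 0)
pos 3: 5: hit
pos 4: 2: fault, frames (5 0 2)
pos 5: 7: fault, frames (5 0 2 7)
pos 6: 0: hit
pos 7: 1: fault, evict 2, frames (5 0 7 1)
pos 8: 3: fault, evict 7, frames (5 0 1 3)
At position 8, page 7 is evicted.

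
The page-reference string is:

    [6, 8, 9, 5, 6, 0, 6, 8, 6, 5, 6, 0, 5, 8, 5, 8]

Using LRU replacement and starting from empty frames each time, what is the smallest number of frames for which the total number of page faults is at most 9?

4

f=1: 16 faults
f=2: 11 faults
f=3: 10 faults
f=4: 6 faults
f=5: 5 faults
Smallest f with faults ≤ 9 is 4.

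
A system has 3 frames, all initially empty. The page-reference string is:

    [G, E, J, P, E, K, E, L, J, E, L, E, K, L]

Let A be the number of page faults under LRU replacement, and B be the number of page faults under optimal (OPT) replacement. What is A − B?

Under LRU: F F F F . F . F F . . . F . → 8 faults.
Under OPT: F F F F . F . F . . . . F . → 7 faults.
A − B = 8 − 7 = 1.

1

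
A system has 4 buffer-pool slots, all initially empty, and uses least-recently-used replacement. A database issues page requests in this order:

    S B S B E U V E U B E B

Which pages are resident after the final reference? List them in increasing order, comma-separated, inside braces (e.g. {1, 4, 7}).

S: miss, frames {S}
B: miss, frames {S,B}
S: hit
B: hit
E: miss, frames {S,B,E}
U: miss, frames {S,B,E,U}
V: miss, evict S, frames {B,E,U,V}
E: hit
U: hit
B: hit
E: hit
B: hit

{B, E, U, V}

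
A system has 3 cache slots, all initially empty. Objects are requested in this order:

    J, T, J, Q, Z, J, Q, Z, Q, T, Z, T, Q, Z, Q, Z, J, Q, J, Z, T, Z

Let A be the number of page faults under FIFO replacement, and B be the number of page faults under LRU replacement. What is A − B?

Under FIFO: F F . F F F . . . F . . F F . . F . . . F . → 10 faults.
Under LRU: F F . F F . . . . F . . . . . . F . . . F . → 7 faults.
A − B = 10 − 7 = 3.

3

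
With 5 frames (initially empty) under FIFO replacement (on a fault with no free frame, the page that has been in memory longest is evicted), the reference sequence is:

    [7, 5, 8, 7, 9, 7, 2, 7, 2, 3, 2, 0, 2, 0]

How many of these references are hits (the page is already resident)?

7

7 → fault, frames (7)
5 → fault, frames (7 5)
8 → fault, frames (7 5 8)
7 → hit
9 → fault, frames (7 5 8 9)
7 → hit
2 → fault, frames (7 5 8 9 2)
7 → hit
2 → hit
3 → fault, evict 7, frames (5 8 9 2 3)
2 → hit
0 → fault, evict 5, frames (8 9 2 3 0)
2 → hit
0 → hit
Hits: 7.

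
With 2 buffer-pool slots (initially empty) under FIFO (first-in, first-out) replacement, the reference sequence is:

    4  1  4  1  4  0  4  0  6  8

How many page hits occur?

4

4 -> miss, frames (4)
1 -> miss, frames (4 1)
4 -> hit
1 -> hit
4 -> hit
0 -> miss, evict 4, frames (1 0)
4 -> miss, evict 1, frames (0 4)
0 -> hit
6 -> miss, evict 0, frames (4 6)
8 -> miss, evict 4, frames (6 8)
Hits: 4.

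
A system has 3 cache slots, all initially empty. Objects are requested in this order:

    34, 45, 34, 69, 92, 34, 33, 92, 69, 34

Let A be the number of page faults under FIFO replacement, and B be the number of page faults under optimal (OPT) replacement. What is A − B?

Under FIFO: F F . F F F F . F . → 7 faults.
Under OPT: F F . F F . F . . F → 6 faults.
A − B = 7 − 6 = 1.

1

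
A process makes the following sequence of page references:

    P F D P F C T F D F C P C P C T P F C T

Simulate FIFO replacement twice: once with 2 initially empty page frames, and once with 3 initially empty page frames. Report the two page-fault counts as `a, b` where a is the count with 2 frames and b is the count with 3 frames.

15, 12

2 frames: F F F F F F F F F . F F . . . F . F F F → 15 faults.
3 frames: F F F . . F F F F . F F . . . F . F F . → 12 faults.
12 < 15: adding a frame reduced faults, as is typical.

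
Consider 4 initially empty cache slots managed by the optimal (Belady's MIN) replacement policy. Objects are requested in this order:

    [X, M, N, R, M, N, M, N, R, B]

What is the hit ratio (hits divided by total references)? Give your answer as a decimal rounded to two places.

X -> fault, frames [X]
M -> fault, frames [X, M]
N -> fault, frames [X, M, N]
R -> fault, frames [X, M, N, R]
M -> hit
N -> hit
M -> hit
N -> hit
R -> hit
B -> fault, evict R, frames [X, M, N, B]
Hits: 5 of 10 references → 5/10 = 0.5000.

0.50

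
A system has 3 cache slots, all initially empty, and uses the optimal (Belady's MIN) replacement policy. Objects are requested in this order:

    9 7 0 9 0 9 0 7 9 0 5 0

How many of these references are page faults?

9 -> fault, frames [9]
7 -> fault, frames [9, 7]
0 -> fault, frames [9, 7, 0]
9 -> hit
0 -> hit
9 -> hit
0 -> hit
7 -> hit
9 -> hit
0 -> hit
5 -> fault, evict 7, frames [9, 0, 5]
0 -> hit
Page faults: 4.

4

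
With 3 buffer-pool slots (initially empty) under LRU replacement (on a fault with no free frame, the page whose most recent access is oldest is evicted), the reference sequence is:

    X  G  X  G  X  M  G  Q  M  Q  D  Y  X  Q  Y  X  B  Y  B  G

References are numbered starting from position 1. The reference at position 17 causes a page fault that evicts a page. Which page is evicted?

pos 1: X: miss, frames [X]
pos 2: G: miss, frames [X, G]
pos 3: X: hit
pos 4: G: hit
pos 5: X: hit
pos 6: M: miss, frames [G, X, M]
pos 7: G: hit
pos 8: Q: miss, evict X, frames [M, G, Q]
pos 9: M: hit
pos 10: Q: hit
pos 11: D: miss, evict G, frames [M, Q, D]
pos 12: Y: miss, evict M, frames [Q, D, Y]
pos 13: X: miss, evict Q, frames [D, Y, X]
pos 14: Q: miss, evict D, frames [Y, X, Q]
pos 15: Y: hit
pos 16: X: hit
pos 17: B: miss, evict Q, frames [Y, X, B]
At position 17, page Q is evicted.

Q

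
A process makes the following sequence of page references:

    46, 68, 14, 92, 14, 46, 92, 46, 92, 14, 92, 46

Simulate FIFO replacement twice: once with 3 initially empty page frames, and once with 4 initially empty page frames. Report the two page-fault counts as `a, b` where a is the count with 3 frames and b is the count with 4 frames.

5, 4

3 frames: F F F F . F . . . . . . → 5 faults.
4 frames: F F F F . . . . . . . . → 4 faults.
4 < 5: adding a frame reduced faults, as is typical.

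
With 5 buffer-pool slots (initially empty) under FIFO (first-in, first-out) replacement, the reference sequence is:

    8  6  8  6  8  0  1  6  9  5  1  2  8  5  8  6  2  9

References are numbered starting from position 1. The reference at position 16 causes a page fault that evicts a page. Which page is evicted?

1

pos 1: 8: fault, frames {8}
pos 2: 6: fault, frames {8,6}
pos 3: 8: hit
pos 4: 6: hit
pos 5: 8: hit
pos 6: 0: fault, frames {8,6,0}
pos 7: 1: fault, frames {8,6,0,1}
pos 8: 6: hit
pos 9: 9: fault, frames {8,6,0,1,9}
pos 10: 5: fault, evict 8, frames {6,0,1,9,5}
pos 11: 1: hit
pos 12: 2: fault, evict 6, frames {0,1,9,5,2}
pos 13: 8: fault, evict 0, frames {1,9,5,2,8}
pos 14: 5: hit
pos 15: 8: hit
pos 16: 6: fault, evict 1, frames {9,5,2,8,6}
At position 16, page 1 is evicted.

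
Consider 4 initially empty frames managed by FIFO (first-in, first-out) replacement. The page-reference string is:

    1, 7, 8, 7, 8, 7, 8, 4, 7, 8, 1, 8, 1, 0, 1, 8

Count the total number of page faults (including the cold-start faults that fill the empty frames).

6

1 -> fault, frames {1}
7 -> fault, frames {1,7}
8 -> fault, frames {1,7,8}
7 -> hit
8 -> hit
7 -> hit
8 -> hit
4 -> fault, frames {1,7,8,4}
7 -> hit
8 -> hit
1 -> hit
8 -> hit
1 -> hit
0 -> fault, evict 1, frames {7,8,4,0}
1 -> fault, evict 7, frames {8,4,0,1}
8 -> hit
Page faults: 6.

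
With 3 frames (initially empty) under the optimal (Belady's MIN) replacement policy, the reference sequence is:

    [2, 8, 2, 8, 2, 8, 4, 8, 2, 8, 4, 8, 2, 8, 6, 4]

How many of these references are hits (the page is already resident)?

12

2 → fault, frames (2)
8 → fault, frames (2 8)
2 → hit
8 → hit
2 → hit
8 → hit
4 → fault, frames (2 8 4)
8 → hit
2 → hit
8 → hit
4 → hit
8 → hit
2 → hit
8 → hit
6 → fault, evict 8, frames (2 4 6)
4 → hit
Hits: 12.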